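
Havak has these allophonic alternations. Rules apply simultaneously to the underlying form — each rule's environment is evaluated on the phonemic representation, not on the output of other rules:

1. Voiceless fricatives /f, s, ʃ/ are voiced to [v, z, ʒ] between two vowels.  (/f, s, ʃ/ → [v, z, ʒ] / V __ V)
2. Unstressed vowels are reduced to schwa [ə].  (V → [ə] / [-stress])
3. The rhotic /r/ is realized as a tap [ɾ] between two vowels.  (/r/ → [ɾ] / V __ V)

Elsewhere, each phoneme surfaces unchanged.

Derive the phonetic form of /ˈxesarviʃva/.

[ˈxezərvəʃvə]

/x/ — not in any rule's target class → [x].
/e/ — between /x/ and /s/; rule 2 does not apply here → [e].
/s/ meets the environment for rule 1 (between two vowels) → [z].
/a/ meets the environment for rule 2 (in an unstressed syllable) → [ə].
/r/ — between /a/ and /v/; rule 3 does not apply here → [r].
/v/ — not in any rule's target class → [v].
/i/ — between /v/ and /ʃ/, in an unstressed syllable — surfaces as [ə] (rule 2).
/ʃ/ (between /i/ and /v/) fails the environment for rule 1, so it stays [ʃ].
/v/ (between /ʃ/ and /a/): no rule targets it → [v].
/a/ meets the environment for rule 2 (in an unstressed syllable) → [ə].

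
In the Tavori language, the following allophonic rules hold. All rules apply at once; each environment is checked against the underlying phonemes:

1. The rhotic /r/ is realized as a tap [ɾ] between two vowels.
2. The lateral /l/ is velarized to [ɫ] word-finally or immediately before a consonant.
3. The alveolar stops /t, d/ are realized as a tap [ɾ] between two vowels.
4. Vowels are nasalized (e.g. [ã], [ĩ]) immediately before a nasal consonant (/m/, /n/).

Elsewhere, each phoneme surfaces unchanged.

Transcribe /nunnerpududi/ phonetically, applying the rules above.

[nũnnerpuɾuɾi]

/n/ (word-initial): no rule targets it → [n].
/u/ (between /n/ and /n/): before a nasal consonant, so rule 4 applies → [ũ].
/n/ (between /u/ and /n/) is unaffected → [n].
/n/ (between /n/ and /e/) is unaffected → [n].
/e/ (between /n/ and /r/) fails the environment for rule 4, so it stays [e].
/r/ — between /e/ and /p/; rule 1 does not apply here → [r].
/p/ (between /r/ and /u/): no rule targets it → [p].
/u/ — between /p/ and /d/; rule 4 does not apply here → [u].
/d/ (between /u/ and /u/): between two vowels, so rule 3 applies → [ɾ].
/u/ (between /d/ and /d/): rule 4 targets it, but not before a nasal consonant → unchanged [u].
Rule 3 applies to /d/ (between /u/ and /i/: between two vowels) → [ɾ].
/i/ (word-final) fails the environment for rule 4, so it stays [i].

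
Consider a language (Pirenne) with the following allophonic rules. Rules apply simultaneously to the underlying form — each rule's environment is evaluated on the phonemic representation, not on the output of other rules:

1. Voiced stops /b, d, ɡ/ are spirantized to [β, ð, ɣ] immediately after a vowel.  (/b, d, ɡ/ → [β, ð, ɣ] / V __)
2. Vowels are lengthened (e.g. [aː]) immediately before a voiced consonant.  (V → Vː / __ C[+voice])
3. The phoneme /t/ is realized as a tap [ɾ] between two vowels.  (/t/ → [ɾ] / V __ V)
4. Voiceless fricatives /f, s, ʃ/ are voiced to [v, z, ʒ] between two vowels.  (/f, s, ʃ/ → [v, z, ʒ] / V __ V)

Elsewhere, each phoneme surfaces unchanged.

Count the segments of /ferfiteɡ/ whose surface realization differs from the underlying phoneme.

4

Segments that undergo a rule: /e/ → [eː] (rule 2); /t/ → [ɾ] (rule 3); /e/ → [eː] (rule 2); /ɡ/ → [ɣ] (rule 1).
All other segments surface unchanged.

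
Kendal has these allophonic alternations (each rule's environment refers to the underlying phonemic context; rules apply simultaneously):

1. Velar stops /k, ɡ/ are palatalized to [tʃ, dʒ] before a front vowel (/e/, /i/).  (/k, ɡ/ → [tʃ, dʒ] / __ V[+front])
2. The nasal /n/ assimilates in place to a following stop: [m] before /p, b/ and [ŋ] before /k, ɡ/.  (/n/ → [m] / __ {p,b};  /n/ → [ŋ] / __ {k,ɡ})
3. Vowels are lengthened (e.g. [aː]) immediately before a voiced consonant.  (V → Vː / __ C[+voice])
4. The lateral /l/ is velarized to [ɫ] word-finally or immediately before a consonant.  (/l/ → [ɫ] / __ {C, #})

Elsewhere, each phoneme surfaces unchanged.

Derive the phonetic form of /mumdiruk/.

[muːmdiːruk]

/m/ (word-initial) is unaffected → [m].
Rule 3 applies to /u/ (between /m/ and /m/: before a voiced consonant) → [uː].
/m/ stays [m].
/d/ stays [d].
/i/ (between /d/ and /r/) occurs before a voiced consonant → [iː] by rule 3.
/r/ (between /i/ and /u/) is unaffected → [r].
/u/ (between /r/ and /k/): rule 3 targets it, but not before a voiced consonant → unchanged [u].
/k/ — word-final; rule 1 does not apply here → [k].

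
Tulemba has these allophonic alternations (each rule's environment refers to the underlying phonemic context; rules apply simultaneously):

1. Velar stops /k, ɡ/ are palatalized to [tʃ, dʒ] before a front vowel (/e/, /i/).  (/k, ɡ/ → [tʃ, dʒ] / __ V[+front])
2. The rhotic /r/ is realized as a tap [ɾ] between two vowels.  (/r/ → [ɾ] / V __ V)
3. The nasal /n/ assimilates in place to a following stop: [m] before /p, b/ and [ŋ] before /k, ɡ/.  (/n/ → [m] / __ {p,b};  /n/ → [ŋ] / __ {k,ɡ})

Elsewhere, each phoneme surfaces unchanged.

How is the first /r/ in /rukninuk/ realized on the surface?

[r]

/r/ (word-initial) fails the environment for rule 2, so it stays [r].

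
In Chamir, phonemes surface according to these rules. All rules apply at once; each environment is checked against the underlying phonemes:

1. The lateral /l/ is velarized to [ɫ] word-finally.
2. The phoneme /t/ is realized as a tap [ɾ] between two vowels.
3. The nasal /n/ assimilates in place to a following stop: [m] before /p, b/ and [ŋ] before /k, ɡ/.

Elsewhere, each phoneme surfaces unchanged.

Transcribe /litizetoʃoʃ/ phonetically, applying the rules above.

/l/ (word-initial) fails the environment for rule 1, so it stays [l].
/i/ (between /l/ and /t/) is unaffected → [i].
/t/ (between /i/ and /i/) occurs between two vowels → [ɾ] by rule 2.
/i/ (between /t/ and /z/) is unaffected → [i].
/z/ — not in any rule's target class → [z].
/e/ stays [e].
/t/ (between /e/ and /o/): between two vowels, so rule 2 applies → [ɾ].
/o/ (between /t/ and /ʃ/) is unaffected → [o].
/ʃ/ (between /o/ and /o/) is unaffected → [ʃ].
/o/ (between /ʃ/ and /ʃ/) is unaffected → [o].
/ʃ/ (word-final) is unaffected → [ʃ].

[liɾizeɾoʃoʃ]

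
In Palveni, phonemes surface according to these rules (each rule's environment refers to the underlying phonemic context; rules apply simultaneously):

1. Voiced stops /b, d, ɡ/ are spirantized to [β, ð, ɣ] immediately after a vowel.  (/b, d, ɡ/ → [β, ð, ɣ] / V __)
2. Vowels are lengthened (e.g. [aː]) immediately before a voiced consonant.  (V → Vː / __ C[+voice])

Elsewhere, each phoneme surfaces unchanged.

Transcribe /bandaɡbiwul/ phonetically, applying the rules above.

/b/ (word-initial) is in the target of rule 1 but the environment (immediately after a vowel) is not met → [b].
/a/ meets the environment for rule 2 (before a voiced consonant) → [aː].
/d/ — between /n/ and /a/; rule 1 does not apply here → [d].
/a/ (between /d/ and /ɡ/): before a voiced consonant, so rule 2 applies → [aː].
/ɡ/ (between /a/ and /b/) occurs immediately after a vowel → [ɣ] by rule 1.
/b/ — between /ɡ/ and /i/; rule 1 does not apply here → [b].
Rule 2 applies to /i/ (between /b/ and /w/: before a voiced consonant) → [iː].
/u/ meets the environment for rule 2 (before a voiced consonant) → [uː].

[baːndaːɣbiːwuːl]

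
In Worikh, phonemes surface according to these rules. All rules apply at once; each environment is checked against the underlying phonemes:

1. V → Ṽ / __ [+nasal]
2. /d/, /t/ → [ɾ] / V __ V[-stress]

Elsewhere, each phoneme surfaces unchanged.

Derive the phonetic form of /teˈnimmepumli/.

/t/ (word-initial) fails the environment for rule 2, so it stays [t].
Rule 1 applies to /e/ (between /t/ and /n/: before a nasal consonant) → [ẽ].
/n/ (between /e/ and /i/): no rule targets it → [n].
/i/ meets the environment for rule 1 (before a nasal consonant) → [ĩ].
/m/ (between /i/ and /m/) is unaffected → [m].
/m/ stays [m].
/e/ (between /m/ and /p/): rule 1 targets it, but not before a nasal consonant → unchanged [e].
/p/ stays [p].
/u/ — between /p/ and /m/, before a nasal consonant — surfaces as [ũ] (rule 1).
/m/ (between /u/ and /l/) is unaffected → [m].
/l/ — not in any rule's target class → [l].
/i/ (word-final) fails the environment for rule 1, so it stays [i].

[tẽˈnĩmmepũmli]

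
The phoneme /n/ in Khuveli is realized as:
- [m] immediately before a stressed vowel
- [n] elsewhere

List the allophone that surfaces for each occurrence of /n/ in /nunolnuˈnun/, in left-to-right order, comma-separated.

Occurrence 1 (position 1): no conditioning environment matches → elsewhere allophone [n].
Occurrence 2 (position 3): no conditioning environment matches → elsewhere allophone [n].
Occurrence 3 (position 6): no conditioning environment matches → elsewhere allophone [n].
Occurrence 4 (position 8): immediately before a stressed vowel → [m].
Occurrence 5 (position 10): no conditioning environment matches → elsewhere allophone [n].

[n], [n], [n], [m], [n]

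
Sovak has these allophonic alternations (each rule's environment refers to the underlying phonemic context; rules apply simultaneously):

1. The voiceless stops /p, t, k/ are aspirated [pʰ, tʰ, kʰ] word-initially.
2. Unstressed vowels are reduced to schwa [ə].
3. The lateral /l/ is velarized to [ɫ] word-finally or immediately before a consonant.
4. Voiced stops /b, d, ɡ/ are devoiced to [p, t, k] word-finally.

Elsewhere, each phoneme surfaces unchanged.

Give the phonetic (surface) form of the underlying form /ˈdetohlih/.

[ˈdetəhləh]

/d/ — word-initial; rule 4 does not apply here → [d].
/e/ — between /d/ and /t/; rule 2 does not apply here → [e].
/t/ (between /e/ and /o/) fails the environment for rule 1, so it stays [t].
/o/ (between /t/ and /h/) occurs in an unstressed syllable → [ə] by rule 2.
/h/ — not in any rule's target class → [h].
/l/ (between /h/ and /i/) fails the environment for rule 3, so it stays [l].
/i/ (between /l/ and /h/) occurs in an unstressed syllable → [ə] by rule 2.
/h/ (word-final) is unaffected → [h].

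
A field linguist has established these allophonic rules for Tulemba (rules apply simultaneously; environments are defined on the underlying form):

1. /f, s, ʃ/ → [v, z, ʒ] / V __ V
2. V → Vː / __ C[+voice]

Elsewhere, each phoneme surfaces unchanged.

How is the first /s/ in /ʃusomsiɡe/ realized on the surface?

/s/ meets the environment for rule 1 (between two vowels) → [z].

[z]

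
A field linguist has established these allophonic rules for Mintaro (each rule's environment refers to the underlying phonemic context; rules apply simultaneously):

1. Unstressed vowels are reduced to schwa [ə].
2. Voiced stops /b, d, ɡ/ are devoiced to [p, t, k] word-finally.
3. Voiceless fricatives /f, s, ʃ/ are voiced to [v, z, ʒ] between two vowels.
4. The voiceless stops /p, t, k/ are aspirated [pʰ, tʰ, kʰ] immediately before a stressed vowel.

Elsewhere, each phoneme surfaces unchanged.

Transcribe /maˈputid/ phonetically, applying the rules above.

/a/ meets the environment for rule 1 (in an unstressed syllable) → [ə].
Rule 4 applies to /p/ (between /a/ and /u/: immediately before a stressed vowel) → [pʰ].
/u/ — between /p/ and /t/; rule 1 does not apply here → [u].
/t/ — between /u/ and /i/; rule 4 does not apply here → [t].
/i/ (between /t/ and /d/) occurs in an unstressed syllable → [ə] by rule 1.
/d/ meets the environment for rule 2 (word-finally) → [t].

[məˈpʰutət]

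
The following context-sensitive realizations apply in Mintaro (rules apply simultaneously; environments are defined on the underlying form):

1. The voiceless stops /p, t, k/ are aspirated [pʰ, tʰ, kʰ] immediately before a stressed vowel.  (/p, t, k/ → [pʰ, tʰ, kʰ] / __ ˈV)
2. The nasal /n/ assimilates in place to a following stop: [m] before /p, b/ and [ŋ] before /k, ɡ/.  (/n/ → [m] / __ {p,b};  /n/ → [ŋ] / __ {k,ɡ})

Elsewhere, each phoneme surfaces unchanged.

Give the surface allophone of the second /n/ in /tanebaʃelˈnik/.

[n]

/n/ (between /l/ and /i/) is in the target of rule 2 but the environment (before a labial or velar stop) is not met → [n].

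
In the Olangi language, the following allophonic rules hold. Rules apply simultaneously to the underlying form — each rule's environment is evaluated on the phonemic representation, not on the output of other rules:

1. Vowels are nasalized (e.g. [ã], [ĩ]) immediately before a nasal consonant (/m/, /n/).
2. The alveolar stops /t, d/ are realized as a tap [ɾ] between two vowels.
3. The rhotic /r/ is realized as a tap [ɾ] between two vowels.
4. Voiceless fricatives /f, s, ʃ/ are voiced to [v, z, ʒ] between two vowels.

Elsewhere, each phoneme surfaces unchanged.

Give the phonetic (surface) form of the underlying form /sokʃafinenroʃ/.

/s/ (word-initial): rule 4 targets it, but not between two vowels → unchanged [s].
/o/ (between /s/ and /k/) fails the environment for rule 1, so it stays [o].
/ʃ/ (between /k/ and /a/) fails the environment for rule 4, so it stays [ʃ].
/a/ — between /ʃ/ and /f/; rule 1 does not apply here → [a].
/f/ (between /a/ and /i/) occurs between two vowels → [v] by rule 4.
Rule 1 applies to /i/ (between /f/ and /n/: before a nasal consonant) → [ĩ].
/e/ meets the environment for rule 1 (before a nasal consonant) → [ẽ].
/r/ (between /n/ and /o/): rule 3 targets it, but not between two vowels → unchanged [r].
/o/ (between /r/ and /ʃ/) is in the target of rule 1 but the environment (before a nasal consonant) is not met → [o].
/ʃ/ — word-final; rule 4 does not apply here → [ʃ].

[sokʃavĩnẽnroʃ]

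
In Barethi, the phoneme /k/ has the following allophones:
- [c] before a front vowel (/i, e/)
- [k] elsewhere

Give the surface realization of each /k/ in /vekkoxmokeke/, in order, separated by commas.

Occurrence 1 (position 3): no conditioning environment matches → elsewhere allophone [k].
Occurrence 2 (position 4): no conditioning environment matches → elsewhere allophone [k].
Occurrence 3 (position 9): before a front vowel → [c].
Occurrence 4 (position 11): before a front vowel → [c].

[k], [k], [c], [c]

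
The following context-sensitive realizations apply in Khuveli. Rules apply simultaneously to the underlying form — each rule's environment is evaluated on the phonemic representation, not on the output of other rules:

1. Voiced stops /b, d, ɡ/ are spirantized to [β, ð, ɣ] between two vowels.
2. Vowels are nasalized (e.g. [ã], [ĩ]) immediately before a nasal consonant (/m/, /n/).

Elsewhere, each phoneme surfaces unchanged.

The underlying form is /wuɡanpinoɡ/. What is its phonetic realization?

/u/ — between /w/ and /ɡ/; rule 2 does not apply here → [u].
Rule 1 applies to /ɡ/ (between /u/ and /a/: between two vowels) → [ɣ].
/a/ — between /ɡ/ and /n/, before a nasal consonant — surfaces as [ã] (rule 2).
/i/ (between /p/ and /n/) occurs before a nasal consonant → [ĩ] by rule 2.
/o/ — between /n/ and /ɡ/; rule 2 does not apply here → [o].
/ɡ/ (word-final) fails the environment for rule 1, so it stays [ɡ].

[wuɣãnpĩnoɡ]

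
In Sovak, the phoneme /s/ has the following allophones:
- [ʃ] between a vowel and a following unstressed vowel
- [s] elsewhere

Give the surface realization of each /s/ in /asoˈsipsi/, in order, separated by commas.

Occurrence 1 (position 2): between a vowel and a following unstressed vowel → [ʃ].
Occurrence 2 (position 4): no conditioning environment matches → elsewhere allophone [s].
Occurrence 3 (position 7): no conditioning environment matches → elsewhere allophone [s].

[ʃ], [s], [s]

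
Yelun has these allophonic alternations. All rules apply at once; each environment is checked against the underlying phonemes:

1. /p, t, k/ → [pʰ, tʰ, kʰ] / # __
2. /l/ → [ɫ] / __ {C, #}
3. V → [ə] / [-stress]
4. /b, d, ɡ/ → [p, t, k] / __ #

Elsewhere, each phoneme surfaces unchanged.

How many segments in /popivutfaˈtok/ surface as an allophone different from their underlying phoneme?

Segments that undergo a rule: /p/ → [pʰ] (rule 1); /o/ → [ə] (rule 3); /i/ → [ə] (rule 3); /u/ → [ə] (rule 3); /a/ → [ə] (rule 3).
All other segments surface unchanged.

5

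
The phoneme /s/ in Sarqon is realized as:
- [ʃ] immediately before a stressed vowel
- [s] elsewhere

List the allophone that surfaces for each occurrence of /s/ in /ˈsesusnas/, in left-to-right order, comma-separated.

[ʃ], [s], [s], [s]

Occurrence 1 (position 1): immediately before a stressed vowel → [ʃ].
Occurrence 2 (position 3): no conditioning environment matches → elsewhere allophone [s].
Occurrence 3 (position 5): no conditioning environment matches → elsewhere allophone [s].
Occurrence 4 (position 8): no conditioning environment matches → elsewhere allophone [s].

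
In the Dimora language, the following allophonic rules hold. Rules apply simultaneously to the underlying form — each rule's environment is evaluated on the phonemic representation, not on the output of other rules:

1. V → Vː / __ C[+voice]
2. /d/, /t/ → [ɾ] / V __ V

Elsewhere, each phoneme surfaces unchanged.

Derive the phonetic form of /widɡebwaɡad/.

[wiːdɡeːbwaːɡaːd]

/w/ (word-initial): no rule targets it → [w].
/i/ meets the environment for rule 1 (before a voiced consonant) → [iː].
/d/ (between /i/ and /ɡ/) fails the environment for rule 2, so it stays [d].
/ɡ/ — not in any rule's target class → [ɡ].
/e/ (between /ɡ/ and /b/): before a voiced consonant, so rule 1 applies → [eː].
/b/ stays [b].
/w/ — not in any rule's target class → [w].
/a/ (between /w/ and /ɡ/) occurs before a voiced consonant → [aː] by rule 1.
/ɡ/ stays [ɡ].
/a/ (between /ɡ/ and /d/): before a voiced consonant, so rule 1 applies → [aː].
/d/ — word-final; rule 2 does not apply here → [d].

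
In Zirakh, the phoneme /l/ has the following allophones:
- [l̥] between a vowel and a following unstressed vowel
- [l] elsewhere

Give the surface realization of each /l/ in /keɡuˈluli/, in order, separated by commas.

[l], [l̥]

Occurrence 1 (position 5): no conditioning environment matches → elsewhere allophone [l].
Occurrence 2 (position 7): between a vowel and a following unstressed vowel → [l̥].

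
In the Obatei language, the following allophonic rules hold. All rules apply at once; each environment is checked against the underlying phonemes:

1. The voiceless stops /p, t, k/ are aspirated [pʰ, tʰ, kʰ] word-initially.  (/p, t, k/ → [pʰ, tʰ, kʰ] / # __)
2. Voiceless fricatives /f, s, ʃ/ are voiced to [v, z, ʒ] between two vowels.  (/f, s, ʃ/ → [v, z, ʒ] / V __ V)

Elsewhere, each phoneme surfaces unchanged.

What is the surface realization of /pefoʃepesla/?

[pʰevoʒepesla]

/p/ meets the environment for rule 1 (word-initially) → [pʰ].
/e/ (between /p/ and /f/): no rule targets it → [e].
/f/ — between /e/ and /o/, between two vowels — surfaces as [v] (rule 2).
/o/ (between /f/ and /ʃ/) is unaffected → [o].
/ʃ/ (between /o/ and /e/): between two vowels, so rule 2 applies → [ʒ].
/e/ — not in any rule's target class → [e].
/p/ (between /e/ and /e/) fails the environment for rule 1, so it stays [p].
/e/ (between /p/ and /s/) is unaffected → [e].
/s/ (between /e/ and /l/): rule 2 targets it, but not between two vowels → unchanged [s].
/l/ (between /s/ and /a/) is unaffected → [l].
/a/ stays [a].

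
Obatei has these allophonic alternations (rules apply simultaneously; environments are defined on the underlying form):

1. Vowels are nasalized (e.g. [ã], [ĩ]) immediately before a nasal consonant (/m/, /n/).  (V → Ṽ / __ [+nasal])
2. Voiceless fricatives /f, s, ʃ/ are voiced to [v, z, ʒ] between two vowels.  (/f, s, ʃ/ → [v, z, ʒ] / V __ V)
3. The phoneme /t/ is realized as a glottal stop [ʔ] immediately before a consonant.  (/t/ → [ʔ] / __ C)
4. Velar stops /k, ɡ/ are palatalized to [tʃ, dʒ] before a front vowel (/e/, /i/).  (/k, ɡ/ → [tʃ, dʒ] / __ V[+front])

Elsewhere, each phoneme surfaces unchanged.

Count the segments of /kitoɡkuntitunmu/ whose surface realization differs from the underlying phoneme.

Segments that undergo a rule: /k/ → [tʃ] (rule 4); /u/ → [ũ] (rule 1); /u/ → [ũ] (rule 1).
All other segments surface unchanged.

3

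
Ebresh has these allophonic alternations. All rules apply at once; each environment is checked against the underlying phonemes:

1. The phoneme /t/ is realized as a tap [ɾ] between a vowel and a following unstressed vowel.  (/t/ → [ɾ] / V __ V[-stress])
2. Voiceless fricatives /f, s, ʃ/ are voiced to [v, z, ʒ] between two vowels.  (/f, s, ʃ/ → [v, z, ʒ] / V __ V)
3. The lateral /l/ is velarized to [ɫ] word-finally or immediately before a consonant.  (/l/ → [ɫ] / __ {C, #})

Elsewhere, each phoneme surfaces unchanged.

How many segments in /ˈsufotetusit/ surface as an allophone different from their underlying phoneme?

4

Segments that undergo a rule: /f/ → [v] (rule 2); /t/ → [ɾ] (rule 1); /t/ → [ɾ] (rule 1); /s/ → [z] (rule 2).
All other segments surface unchanged.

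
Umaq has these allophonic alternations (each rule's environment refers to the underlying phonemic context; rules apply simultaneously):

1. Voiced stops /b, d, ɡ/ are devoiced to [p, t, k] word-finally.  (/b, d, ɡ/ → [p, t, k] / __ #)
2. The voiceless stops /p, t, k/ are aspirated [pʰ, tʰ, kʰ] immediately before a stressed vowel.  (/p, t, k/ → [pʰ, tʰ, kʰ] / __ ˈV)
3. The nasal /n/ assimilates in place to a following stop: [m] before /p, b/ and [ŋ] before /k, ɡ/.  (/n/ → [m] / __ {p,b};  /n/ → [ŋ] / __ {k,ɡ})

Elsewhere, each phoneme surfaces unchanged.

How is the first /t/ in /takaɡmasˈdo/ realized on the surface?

[t]

/t/ (word-initial) is in the target of rule 2 but the environment (immediately before a stressed vowel) is not met → [t].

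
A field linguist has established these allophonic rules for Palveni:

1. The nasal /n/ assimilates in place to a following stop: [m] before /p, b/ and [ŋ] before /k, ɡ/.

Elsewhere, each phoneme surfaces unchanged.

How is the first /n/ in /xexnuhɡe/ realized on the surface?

/n/ — between /x/ and /u/; rule 1 does not apply here → [n].

[n]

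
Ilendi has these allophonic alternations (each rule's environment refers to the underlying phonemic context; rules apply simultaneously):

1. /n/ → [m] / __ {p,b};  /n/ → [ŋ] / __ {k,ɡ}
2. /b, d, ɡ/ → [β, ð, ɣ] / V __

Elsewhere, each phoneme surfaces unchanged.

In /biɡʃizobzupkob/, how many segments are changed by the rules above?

Segments that undergo a rule: /ɡ/ → [ɣ] (rule 2); /b/ → [β] (rule 2); /b/ → [β] (rule 2).
All other segments surface unchanged.

3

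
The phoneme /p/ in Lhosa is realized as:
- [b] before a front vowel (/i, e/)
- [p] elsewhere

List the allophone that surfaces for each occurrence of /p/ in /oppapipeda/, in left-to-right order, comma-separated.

Occurrence 1 (position 2): no conditioning environment matches → elsewhere allophone [p].
Occurrence 2 (position 3): no conditioning environment matches → elsewhere allophone [p].
Occurrence 3 (position 5): before a front vowel (/i, e/) → [b].
Occurrence 4 (position 7): before a front vowel (/i, e/) → [b].

[p], [p], [b], [b]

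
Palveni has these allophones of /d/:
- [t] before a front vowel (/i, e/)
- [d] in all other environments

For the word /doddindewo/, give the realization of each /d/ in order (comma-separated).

[d], [d], [t], [t]

Occurrence 1 (position 1): no conditioning environment matches → elsewhere allophone [d].
Occurrence 2 (position 3): no conditioning environment matches → elsewhere allophone [d].
Occurrence 3 (position 4): before a front vowel (/i, e/) → [t].
Occurrence 4 (position 7): before a front vowel (/i, e/) → [t].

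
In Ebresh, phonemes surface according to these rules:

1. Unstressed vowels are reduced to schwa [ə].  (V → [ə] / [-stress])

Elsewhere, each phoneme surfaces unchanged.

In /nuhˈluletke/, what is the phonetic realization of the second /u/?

/u/ (between /l/ and /l/): rule 1 targets it, but not in an unstressed syllable → unchanged [u].

[u]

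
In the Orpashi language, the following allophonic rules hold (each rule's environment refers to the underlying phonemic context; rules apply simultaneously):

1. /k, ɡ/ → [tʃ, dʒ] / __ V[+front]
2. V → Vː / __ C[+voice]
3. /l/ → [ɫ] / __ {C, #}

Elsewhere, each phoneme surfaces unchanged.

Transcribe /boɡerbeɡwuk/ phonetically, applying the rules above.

[boːdʒeːrbeːɡwuk]

/b/ stays [b].
/o/ (between /b/ and /ɡ/) occurs before a voiced consonant → [oː] by rule 2.
/ɡ/ (between /o/ and /e/): before a front vowel, so rule 1 applies → [dʒ].
/e/ (between /ɡ/ and /r/) occurs before a voiced consonant → [eː] by rule 2.
/r/ (between /e/ and /b/): no rule targets it → [r].
/b/ — not in any rule's target class → [b].
/e/ (between /b/ and /ɡ/): before a voiced consonant, so rule 2 applies → [eː].
/ɡ/ (between /e/ and /w/): rule 1 targets it, but not before a front vowel → unchanged [ɡ].
/w/ — not in any rule's target class → [w].
/u/ (between /w/ and /k/) is in the target of rule 2 but the environment (before a voiced consonant) is not met → [u].
/k/ (word-final) is in the target of rule 1 but the environment (before a front vowel) is not met → [k].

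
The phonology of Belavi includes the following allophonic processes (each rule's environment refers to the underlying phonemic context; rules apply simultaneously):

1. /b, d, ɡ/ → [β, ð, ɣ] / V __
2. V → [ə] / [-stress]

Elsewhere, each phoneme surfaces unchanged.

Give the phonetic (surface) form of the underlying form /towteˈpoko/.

/t/ (word-initial) is unaffected → [t].
/o/ meets the environment for rule 2 (in an unstressed syllable) → [ə].
/w/ — not in any rule's target class → [w].
/t/ — not in any rule's target class → [t].
/e/ — between /t/ and /p/, in an unstressed syllable — surfaces as [ə] (rule 2).
/p/ (between /e/ and /o/) is unaffected → [p].
/o/ (between /p/ and /k/): rule 2 targets it, but not in an unstressed syllable → unchanged [o].
/k/ stays [k].
/o/ meets the environment for rule 2 (in an unstressed syllable) → [ə].

[təwtəˈpokə]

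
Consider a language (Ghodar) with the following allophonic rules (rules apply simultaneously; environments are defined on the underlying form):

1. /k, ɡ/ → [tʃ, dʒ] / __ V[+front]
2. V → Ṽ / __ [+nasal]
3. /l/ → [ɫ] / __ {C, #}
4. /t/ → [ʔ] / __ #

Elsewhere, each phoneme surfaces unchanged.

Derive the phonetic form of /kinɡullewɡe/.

/k/ (word-initial): before a front vowel, so rule 1 applies → [tʃ].
/i/ (between /k/ and /n/) occurs before a nasal consonant → [ĩ] by rule 2.
/n/ (between /i/ and /ɡ/): no rule targets it → [n].
/ɡ/ (between /n/ and /u/) fails the environment for rule 1, so it stays [ɡ].
/u/ (between /ɡ/ and /l/): rule 2 targets it, but not before a nasal consonant → unchanged [u].
Rule 3 applies to /l/ (between /u/ and /l/: word-finally or immediately before a consonant) → [ɫ].
/l/ — between /l/ and /e/; rule 3 does not apply here → [l].
/e/ (between /l/ and /w/): rule 2 targets it, but not before a nasal consonant → unchanged [e].
/w/ stays [w].
/ɡ/ — between /w/ and /e/, before a front vowel — surfaces as [dʒ] (rule 1).
/e/ (word-final): rule 2 targets it, but not before a nasal consonant → unchanged [e].

[tʃĩnɡuɫlewdʒe]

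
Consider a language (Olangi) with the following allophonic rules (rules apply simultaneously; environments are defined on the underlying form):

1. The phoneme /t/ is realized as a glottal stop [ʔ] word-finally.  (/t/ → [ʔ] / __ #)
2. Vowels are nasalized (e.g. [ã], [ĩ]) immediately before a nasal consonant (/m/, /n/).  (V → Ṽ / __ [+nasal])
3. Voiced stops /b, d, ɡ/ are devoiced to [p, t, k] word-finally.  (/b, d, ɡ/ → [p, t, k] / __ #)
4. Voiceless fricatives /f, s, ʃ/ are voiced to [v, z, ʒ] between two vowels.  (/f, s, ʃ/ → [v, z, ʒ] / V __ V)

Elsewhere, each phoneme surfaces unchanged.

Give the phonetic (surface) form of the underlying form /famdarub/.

/f/ (word-initial) fails the environment for rule 4, so it stays [f].
/a/ meets the environment for rule 2 (before a nasal consonant) → [ã].
/m/ — not in any rule's target class → [m].
/d/ (between /m/ and /a/) is in the target of rule 3 but the environment (word-finally) is not met → [d].
/a/ (between /d/ and /r/): rule 2 targets it, but not before a nasal consonant → unchanged [a].
/r/ (between /a/ and /u/): no rule targets it → [r].
/u/ (between /r/ and /b/): rule 2 targets it, but not before a nasal consonant → unchanged [u].
/b/ (word-final): word-finally, so rule 3 applies → [p].

[fãmdarup]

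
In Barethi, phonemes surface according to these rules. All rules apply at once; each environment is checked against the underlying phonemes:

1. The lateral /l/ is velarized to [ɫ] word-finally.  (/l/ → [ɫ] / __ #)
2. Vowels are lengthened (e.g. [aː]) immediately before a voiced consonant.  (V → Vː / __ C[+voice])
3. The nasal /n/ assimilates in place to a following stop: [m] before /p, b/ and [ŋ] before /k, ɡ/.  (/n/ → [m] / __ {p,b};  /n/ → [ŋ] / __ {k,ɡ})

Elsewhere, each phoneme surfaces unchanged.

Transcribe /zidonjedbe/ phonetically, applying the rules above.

[ziːdoːnjeːdbe]

/z/ (word-initial): no rule targets it → [z].
Rule 2 applies to /i/ (between /z/ and /d/: before a voiced consonant) → [iː].
/d/ stays [d].
/o/ (between /d/ and /n/) occurs before a voiced consonant → [oː] by rule 2.
/n/ (between /o/ and /j/): rule 3 targets it, but not before a labial or velar stop → unchanged [n].
/j/ — not in any rule's target class → [j].
/e/ (between /j/ and /d/): before a voiced consonant, so rule 2 applies → [eː].
/d/ (between /e/ and /b/): no rule targets it → [d].
/b/ (between /d/ and /e/): no rule targets it → [b].
/e/ (word-final) is in the target of rule 2 but the environment (before a voiced consonant) is not met → [e].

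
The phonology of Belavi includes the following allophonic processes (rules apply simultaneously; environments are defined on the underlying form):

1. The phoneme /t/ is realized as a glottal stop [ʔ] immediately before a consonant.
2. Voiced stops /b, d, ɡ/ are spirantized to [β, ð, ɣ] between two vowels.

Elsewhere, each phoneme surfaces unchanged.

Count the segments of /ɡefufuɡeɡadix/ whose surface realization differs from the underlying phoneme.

3

Segments that undergo a rule: /ɡ/ → [ɣ] (rule 2); /ɡ/ → [ɣ] (rule 2); /d/ → [ð] (rule 2).
All other segments surface unchanged.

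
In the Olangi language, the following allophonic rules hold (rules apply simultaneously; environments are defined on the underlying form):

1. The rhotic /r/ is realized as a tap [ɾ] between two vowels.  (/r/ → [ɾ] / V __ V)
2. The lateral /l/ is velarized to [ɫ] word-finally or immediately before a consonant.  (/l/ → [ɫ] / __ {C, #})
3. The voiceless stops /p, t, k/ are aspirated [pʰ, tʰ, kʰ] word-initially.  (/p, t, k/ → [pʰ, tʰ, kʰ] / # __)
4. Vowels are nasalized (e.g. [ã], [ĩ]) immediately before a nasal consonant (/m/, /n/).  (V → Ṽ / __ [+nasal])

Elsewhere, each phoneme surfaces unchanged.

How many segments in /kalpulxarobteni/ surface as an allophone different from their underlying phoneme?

Segments that undergo a rule: /k/ → [kʰ] (rule 3); /l/ → [ɫ] (rule 2); /l/ → [ɫ] (rule 2); /r/ → [ɾ] (rule 1); /e/ → [ẽ] (rule 4).
All other segments surface unchanged.

5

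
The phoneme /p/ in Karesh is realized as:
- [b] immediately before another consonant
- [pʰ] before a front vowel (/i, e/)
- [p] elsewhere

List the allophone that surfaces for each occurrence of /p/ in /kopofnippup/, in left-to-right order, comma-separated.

[p], [b], [p], [p]

Occurrence 1 (position 3): no conditioning environment matches → elsewhere allophone [p].
Occurrence 2 (position 8): immediately before another consonant → [b].
Occurrence 3 (position 9): no conditioning environment matches → elsewhere allophone [p].
Occurrence 4 (position 11): no conditioning environment matches → elsewhere allophone [p].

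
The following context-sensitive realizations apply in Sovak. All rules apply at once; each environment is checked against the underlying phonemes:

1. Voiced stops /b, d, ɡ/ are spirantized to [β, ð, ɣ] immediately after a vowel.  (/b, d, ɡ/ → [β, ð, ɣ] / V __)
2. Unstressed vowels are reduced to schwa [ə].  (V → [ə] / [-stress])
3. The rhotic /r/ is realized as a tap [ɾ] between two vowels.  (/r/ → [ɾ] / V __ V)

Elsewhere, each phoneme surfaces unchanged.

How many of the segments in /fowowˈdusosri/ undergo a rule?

Segments that undergo a rule: /o/ → [ə] (rule 2); /o/ → [ə] (rule 2); /o/ → [ə] (rule 2); /i/ → [ə] (rule 2).
All other segments surface unchanged.

4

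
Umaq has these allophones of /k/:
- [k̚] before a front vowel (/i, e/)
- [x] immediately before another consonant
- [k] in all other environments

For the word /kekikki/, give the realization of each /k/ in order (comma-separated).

Occurrence 1 (position 1): before a front vowel (/i, e/) → [k̚].
Occurrence 2 (position 3): before a front vowel (/i, e/) → [k̚].
Occurrence 3 (position 5): immediately before another consonant → [x].
Occurrence 4 (position 6): before a front vowel (/i, e/) → [k̚].

[k̚], [k̚], [x], [k̚]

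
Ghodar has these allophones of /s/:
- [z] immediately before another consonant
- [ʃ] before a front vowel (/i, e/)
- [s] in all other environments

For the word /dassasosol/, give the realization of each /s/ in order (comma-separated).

Occurrence 1 (position 3): immediately before another consonant → [z].
Occurrence 2 (position 4): no conditioning environment matches → elsewhere allophone [s].
Occurrence 3 (position 6): no conditioning environment matches → elsewhere allophone [s].
Occurrence 4 (position 8): no conditioning environment matches → elsewhere allophone [s].

[z], [s], [s], [s]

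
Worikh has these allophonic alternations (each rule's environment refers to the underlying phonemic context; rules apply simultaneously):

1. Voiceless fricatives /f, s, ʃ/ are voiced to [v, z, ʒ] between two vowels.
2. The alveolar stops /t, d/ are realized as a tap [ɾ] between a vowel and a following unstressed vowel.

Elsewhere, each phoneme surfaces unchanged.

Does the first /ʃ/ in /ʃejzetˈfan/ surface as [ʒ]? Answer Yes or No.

/ʃ/ (word-initial) is in the target of rule 1 but the environment (between two vowels) is not met → [ʃ].
The actual realization is [ʃ], not [ʒ].

No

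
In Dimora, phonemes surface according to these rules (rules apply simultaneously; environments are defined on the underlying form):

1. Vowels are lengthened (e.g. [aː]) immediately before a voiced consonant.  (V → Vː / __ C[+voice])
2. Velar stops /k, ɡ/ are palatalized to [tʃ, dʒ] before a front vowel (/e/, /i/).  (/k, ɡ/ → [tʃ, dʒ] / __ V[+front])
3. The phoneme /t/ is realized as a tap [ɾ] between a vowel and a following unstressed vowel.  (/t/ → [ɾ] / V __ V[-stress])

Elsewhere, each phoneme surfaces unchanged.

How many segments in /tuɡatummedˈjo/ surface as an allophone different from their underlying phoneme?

Segments that undergo a rule: /u/ → [uː] (rule 1); /t/ → [ɾ] (rule 3); /u/ → [uː] (rule 1); /e/ → [eː] (rule 1).
All other segments surface unchanged.

4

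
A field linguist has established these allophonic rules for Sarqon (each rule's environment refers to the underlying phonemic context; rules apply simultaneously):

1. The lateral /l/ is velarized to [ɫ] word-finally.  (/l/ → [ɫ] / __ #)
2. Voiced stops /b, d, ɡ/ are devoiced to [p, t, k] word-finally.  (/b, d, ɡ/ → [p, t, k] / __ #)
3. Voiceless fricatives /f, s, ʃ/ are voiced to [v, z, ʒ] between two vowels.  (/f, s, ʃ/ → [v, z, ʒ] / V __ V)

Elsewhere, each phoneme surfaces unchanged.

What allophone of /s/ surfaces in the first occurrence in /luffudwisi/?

[z]

/s/ (between /i/ and /i/) occurs between two vowels → [z] by rule 3.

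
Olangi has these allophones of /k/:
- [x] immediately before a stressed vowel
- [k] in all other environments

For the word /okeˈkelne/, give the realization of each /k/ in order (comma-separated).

Occurrence 1 (position 2): no conditioning environment matches → elsewhere allophone [k].
Occurrence 2 (position 4): immediately before a stressed vowel → [x].

[k], [x]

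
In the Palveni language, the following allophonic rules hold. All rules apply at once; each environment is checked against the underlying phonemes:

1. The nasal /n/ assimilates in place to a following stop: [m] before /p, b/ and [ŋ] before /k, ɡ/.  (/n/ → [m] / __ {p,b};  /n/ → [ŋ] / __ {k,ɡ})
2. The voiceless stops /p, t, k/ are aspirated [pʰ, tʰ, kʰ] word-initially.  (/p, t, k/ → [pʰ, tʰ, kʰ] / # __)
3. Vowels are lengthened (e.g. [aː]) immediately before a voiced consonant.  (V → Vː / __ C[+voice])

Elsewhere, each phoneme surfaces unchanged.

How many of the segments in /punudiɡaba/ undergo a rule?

Segments that undergo a rule: /p/ → [pʰ] (rule 2); /u/ → [uː] (rule 3); /u/ → [uː] (rule 3); /i/ → [iː] (rule 3); /a/ → [aː] (rule 3).
All other segments surface unchanged.

5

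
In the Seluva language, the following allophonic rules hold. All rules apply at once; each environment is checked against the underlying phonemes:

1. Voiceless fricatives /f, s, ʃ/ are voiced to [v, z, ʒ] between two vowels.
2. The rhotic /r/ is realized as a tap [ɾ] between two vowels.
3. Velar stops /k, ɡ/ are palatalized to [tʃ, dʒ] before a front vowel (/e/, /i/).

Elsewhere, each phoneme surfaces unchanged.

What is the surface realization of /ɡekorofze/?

/ɡ/ — word-initial, before a front vowel — surfaces as [dʒ] (rule 3).
/e/ (between /ɡ/ and /k/) is unaffected → [e].
/k/ (between /e/ and /o/) is in the target of rule 3 but the environment (before a front vowel) is not met → [k].
/o/ stays [o].
/r/ — between /o/ and /o/, between two vowels — surfaces as [ɾ] (rule 2).
/o/ — not in any rule's target class → [o].
/f/ — between /o/ and /z/; rule 1 does not apply here → [f].
/z/ — not in any rule's target class → [z].
/e/ stays [e].

[dʒekoɾofze]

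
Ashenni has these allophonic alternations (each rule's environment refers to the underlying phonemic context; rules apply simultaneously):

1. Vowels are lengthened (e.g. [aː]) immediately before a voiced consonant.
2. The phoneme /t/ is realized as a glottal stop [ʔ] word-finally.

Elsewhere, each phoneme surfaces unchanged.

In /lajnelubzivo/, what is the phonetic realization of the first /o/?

/o/ — word-final; rule 1 does not apply here → [o].

[o]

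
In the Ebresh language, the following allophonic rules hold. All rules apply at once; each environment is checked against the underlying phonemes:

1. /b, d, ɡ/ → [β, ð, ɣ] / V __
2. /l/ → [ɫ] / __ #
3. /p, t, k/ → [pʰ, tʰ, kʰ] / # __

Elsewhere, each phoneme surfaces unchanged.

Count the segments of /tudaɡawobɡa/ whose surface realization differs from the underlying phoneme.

4

Segments that undergo a rule: /t/ → [tʰ] (rule 3); /d/ → [ð] (rule 1); /ɡ/ → [ɣ] (rule 1); /b/ → [β] (rule 1).
All other segments surface unchanged.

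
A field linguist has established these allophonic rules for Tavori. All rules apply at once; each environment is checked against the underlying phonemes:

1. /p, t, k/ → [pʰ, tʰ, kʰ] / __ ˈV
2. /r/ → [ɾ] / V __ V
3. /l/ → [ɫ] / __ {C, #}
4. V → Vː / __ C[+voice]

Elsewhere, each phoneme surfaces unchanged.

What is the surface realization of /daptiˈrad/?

/d/ stays [d].
/a/ (between /d/ and /p/): rule 4 targets it, but not before a voiced consonant → unchanged [a].
/p/ — between /a/ and /t/; rule 1 does not apply here → [p].
/t/ (between /p/ and /i/) is in the target of rule 1 but the environment (immediately before a stressed vowel) is not met → [t].
/i/ (between /t/ and /r/) occurs before a voiced consonant → [iː] by rule 4.
/r/ meets the environment for rule 2 (between two vowels) → [ɾ].
/a/ meets the environment for rule 4 (before a voiced consonant) → [aː].
/d/ — not in any rule's target class → [d].

[daptiːˈɾaːd]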